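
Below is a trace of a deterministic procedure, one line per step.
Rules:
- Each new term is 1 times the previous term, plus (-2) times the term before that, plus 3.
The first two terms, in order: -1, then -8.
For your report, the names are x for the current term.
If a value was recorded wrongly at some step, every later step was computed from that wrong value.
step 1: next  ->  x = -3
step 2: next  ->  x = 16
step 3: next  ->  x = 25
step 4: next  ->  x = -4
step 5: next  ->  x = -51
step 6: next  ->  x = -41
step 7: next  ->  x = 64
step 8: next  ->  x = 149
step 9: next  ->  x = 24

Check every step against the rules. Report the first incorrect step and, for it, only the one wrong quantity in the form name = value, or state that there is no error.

step 6, x = -40

Recomputing the run from the initial state:
step 1: x = -3
step 2: x = 16
step 3: x = 25
step 4: x = -4
step 5: x = -51
step 6: x = -40
step 7: x = 65
step 8: x = 148
step 9: x = 21
The first disagreement with the trace is at step 6, where the value should be x = -40.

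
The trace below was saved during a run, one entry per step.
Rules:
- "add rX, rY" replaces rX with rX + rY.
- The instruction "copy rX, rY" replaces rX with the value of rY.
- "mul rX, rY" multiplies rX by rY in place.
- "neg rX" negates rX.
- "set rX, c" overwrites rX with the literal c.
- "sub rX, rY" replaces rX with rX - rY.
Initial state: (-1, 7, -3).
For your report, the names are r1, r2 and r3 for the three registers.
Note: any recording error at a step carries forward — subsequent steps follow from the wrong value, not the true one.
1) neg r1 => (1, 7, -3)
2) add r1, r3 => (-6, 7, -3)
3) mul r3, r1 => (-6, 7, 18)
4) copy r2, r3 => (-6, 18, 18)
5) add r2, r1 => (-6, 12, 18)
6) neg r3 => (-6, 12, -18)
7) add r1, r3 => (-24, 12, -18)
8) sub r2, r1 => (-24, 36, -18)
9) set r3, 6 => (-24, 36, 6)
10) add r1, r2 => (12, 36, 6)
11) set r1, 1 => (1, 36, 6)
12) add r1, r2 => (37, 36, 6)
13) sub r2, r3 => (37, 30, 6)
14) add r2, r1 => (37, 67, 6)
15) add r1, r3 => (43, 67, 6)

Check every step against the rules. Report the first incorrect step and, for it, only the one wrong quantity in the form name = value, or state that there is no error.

step 1: r1 = -(-1) = 1 -> exactly as logged
step 2: r1 = 1 + -3 = -2 -> the entry is off here
That makes step 2 the first incorrect line — r1 = -2 is what it should show.

step 2, r1 = -2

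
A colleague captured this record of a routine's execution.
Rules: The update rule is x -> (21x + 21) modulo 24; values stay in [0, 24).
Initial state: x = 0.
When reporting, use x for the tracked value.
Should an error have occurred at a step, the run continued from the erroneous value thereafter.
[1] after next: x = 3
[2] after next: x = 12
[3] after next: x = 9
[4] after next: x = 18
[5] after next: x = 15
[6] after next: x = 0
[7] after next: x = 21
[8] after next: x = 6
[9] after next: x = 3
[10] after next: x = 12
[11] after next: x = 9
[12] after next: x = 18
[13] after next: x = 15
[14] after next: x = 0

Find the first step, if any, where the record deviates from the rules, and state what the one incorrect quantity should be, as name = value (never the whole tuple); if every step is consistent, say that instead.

step 1: x = (21*0 + 21) mod 24 = 21 -> the record has a different value
So the first discrepancy is step 1, where the right value is x = 21.

step 1, x = 21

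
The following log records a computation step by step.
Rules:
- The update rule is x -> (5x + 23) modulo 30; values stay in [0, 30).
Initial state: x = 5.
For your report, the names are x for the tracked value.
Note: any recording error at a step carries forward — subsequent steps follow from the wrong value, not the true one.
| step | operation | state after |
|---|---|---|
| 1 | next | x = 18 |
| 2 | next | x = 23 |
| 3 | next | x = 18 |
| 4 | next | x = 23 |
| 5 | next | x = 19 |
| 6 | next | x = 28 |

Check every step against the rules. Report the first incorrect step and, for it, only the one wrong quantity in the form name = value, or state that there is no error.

step 5, x = 18

1. x = (5*5 + 23) mod 30 = 18 (exactly as logged)
2. x = (5*18 + 23) mod 30 = 23 (confirmed correct)
3. x = (5*23 + 23) mod 30 = 18 (no discrepancy)
4. x = (5*18 + 23) mod 30 = 23 (checks out)
5. x = (5*23 + 23) mod 30 = 18 (not what was recorded)
Step 5 is the first one off; corrected, x = 18.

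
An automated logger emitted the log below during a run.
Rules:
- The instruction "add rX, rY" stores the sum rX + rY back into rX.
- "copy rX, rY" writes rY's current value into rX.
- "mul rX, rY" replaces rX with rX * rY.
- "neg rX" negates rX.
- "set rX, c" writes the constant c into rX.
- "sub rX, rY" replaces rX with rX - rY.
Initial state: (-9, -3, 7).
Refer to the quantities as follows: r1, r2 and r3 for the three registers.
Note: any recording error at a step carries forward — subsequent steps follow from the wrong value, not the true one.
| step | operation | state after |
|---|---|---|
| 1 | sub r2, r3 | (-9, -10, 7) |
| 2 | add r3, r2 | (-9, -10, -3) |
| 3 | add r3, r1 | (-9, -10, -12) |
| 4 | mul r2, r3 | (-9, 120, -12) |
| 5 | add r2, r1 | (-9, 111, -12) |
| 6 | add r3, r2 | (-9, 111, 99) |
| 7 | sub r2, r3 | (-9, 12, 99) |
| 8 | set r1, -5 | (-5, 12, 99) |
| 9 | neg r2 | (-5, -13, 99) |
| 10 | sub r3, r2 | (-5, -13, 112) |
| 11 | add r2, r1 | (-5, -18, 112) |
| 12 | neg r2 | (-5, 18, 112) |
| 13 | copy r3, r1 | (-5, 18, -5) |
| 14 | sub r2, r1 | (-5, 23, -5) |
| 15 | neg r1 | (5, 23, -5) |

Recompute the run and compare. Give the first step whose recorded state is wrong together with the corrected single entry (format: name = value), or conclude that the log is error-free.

step 9, r2 = -12

Recomputing the run from the initial state:
step 1: r1 = -9, r2 = -10, r3 = 7
step 2: r1 = -9, r2 = -10, r3 = -3
step 3: r1 = -9, r2 = -10, r3 = -12
step 4: r1 = -9, r2 = 120, r3 = -12
step 5: r1 = -9, r2 = 111, r3 = -12
step 6: r1 = -9, r2 = 111, r3 = 99
step 7: r1 = -9, r2 = 12, r3 = 99
step 8: r1 = -5, r2 = 12, r3 = 99
step 9: r1 = -5, r2 = -12, r3 = 99
step 10: r1 = -5, r2 = -12, r3 = 111
step 11: r1 = -5, r2 = -17, r3 = 111
step 12: r1 = -5, r2 = 17, r3 = 111
step 13: r1 = -5, r2 = 17, r3 = -5
step 14: r1 = -5, r2 = 22, r3 = -5
step 15: r1 = 5, r2 = 22, r3 = -5
The first disagreement with the log is at step 9, where the value should be r2 = -12.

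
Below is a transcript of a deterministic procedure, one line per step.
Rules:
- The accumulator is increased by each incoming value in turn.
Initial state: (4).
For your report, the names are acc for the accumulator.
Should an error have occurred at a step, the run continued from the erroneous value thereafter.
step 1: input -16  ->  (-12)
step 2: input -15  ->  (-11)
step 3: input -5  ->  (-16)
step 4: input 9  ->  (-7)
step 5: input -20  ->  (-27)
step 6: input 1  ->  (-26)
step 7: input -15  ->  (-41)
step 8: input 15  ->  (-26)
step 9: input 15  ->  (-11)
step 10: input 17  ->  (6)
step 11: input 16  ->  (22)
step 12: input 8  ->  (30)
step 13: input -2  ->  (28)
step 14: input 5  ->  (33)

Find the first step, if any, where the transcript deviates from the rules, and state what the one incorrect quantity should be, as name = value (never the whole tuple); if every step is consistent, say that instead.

step 2, acc = -27

step 1: acc = 4 + -16 = -12 -> agrees with the transcript
step 2: acc = -12 + -15 = -27 -> the recorded entry deviates here
That makes step 2 the first incorrect line — acc = -27 is what it should show.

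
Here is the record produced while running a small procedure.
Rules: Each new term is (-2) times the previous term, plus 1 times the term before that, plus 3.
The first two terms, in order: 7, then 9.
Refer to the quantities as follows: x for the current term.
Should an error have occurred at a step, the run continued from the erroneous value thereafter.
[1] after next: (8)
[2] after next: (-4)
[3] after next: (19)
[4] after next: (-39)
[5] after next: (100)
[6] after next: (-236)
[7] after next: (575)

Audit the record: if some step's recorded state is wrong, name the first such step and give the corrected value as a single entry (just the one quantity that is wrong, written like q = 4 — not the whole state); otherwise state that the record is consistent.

step 1, x = -8

Recomputing the run from the initial state:
step 1: x = -8
step 2: x = 28
step 3: x = -61
step 4: x = 153
step 5: x = -364
step 6: x = 884
step 7: x = -2129
The first disagreement with the record is at step 1, where the value should be x = -8.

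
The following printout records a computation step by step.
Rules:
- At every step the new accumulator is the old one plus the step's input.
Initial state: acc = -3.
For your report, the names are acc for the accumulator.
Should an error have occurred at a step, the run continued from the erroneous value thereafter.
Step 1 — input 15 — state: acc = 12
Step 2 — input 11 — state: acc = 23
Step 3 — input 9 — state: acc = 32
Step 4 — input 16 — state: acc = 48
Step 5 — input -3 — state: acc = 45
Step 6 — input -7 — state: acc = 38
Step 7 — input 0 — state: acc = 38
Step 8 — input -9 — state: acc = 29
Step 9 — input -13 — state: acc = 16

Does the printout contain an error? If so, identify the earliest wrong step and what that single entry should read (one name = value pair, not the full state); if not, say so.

no error

1. acc = -3 + 15 = 12 (matches)
2. acc = 12 + 11 = 23 (in agreement)
3. acc = 23 + 9 = 32 (consistent with the printout)
4. acc = 32 + 16 = 48 (in agreement)
5. acc = 48 + -3 = 45 (verified)
6. acc = 45 + -7 = 38 (matches)
7. acc = 38 + 0 = 38 (exactly as logged)
8. acc = 38 + -9 = 29 (matches)
9. acc = 29 + -13 = 16 (consistent with the printout)
The whole run recomputes cleanly — no discrepancies.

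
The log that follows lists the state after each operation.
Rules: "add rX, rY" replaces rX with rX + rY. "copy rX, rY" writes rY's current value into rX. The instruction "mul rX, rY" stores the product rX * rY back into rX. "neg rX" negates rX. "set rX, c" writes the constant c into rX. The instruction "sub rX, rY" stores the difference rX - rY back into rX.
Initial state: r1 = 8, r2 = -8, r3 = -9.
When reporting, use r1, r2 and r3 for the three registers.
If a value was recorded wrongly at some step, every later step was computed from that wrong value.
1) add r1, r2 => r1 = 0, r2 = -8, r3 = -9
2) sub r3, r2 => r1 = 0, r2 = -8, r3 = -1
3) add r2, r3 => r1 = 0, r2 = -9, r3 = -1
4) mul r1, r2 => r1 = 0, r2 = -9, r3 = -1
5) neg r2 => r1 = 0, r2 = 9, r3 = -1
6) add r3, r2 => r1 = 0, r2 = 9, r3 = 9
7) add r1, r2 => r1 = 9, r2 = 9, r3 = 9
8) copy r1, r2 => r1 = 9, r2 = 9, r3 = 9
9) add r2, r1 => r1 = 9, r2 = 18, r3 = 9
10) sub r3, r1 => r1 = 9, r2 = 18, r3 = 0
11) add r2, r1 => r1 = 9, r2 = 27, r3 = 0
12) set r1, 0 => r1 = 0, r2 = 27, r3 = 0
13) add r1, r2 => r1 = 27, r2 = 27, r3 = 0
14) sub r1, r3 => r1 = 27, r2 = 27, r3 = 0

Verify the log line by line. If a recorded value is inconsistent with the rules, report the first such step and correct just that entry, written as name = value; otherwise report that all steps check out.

step 6, r3 = 8

Recomputing the run from the initial state:
step 1: r1 = 0, r2 = -8, r3 = -9
step 2: r1 = 0, r2 = -8, r3 = -1
step 3: r1 = 0, r2 = -9, r3 = -1
step 4: r1 = 0, r2 = -9, r3 = -1
step 5: r1 = 0, r2 = 9, r3 = -1
step 6: r1 = 0, r2 = 9, r3 = 8
step 7: r1 = 9, r2 = 9, r3 = 8
step 8: r1 = 9, r2 = 9, r3 = 8
step 9: r1 = 9, r2 = 18, r3 = 8
step 10: r1 = 9, r2 = 18, r3 = -1
step 11: r1 = 9, r2 = 27, r3 = -1
step 12: r1 = 0, r2 = 27, r3 = -1
step 13: r1 = 27, r2 = 27, r3 = -1
step 14: r1 = 28, r2 = 27, r3 = -1
The first disagreement with the log is at step 6, where the value should be r3 = 8.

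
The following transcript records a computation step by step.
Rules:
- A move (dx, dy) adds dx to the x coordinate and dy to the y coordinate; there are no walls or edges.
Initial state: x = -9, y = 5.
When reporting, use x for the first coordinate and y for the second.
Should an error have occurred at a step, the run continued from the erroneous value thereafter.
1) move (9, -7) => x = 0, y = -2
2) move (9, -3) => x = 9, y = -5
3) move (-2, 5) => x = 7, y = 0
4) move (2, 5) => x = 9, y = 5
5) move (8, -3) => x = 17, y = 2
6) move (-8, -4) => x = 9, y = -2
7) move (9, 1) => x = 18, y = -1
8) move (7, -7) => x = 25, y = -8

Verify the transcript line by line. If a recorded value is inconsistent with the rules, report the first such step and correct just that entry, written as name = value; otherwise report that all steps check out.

Step 1: x = -9 + (9) = 0, y = 5 + (-7) = -2 — confirmed correct.
Step 2: x = 0 + (9) = 9, y = -2 + (-3) = -5 — consistent with the transcript.
Step 3: x = 9 + (-2) = 7, y = -5 + (5) = 0 — agrees with the transcript.
Step 4: x = 7 + (2) = 9, y = 0 + (5) = 5 — checks out.
Step 5: x = 9 + (8) = 17, y = 5 + (-3) = 2 — in agreement.
Step 6: x = 17 + (-8) = 9, y = 2 + (-4) = -2 — checks out.
Step 7: x = 9 + (9) = 18, y = -2 + (1) = -1 — confirmed correct.
Step 8: x = 18 + (7) = 25, y = -1 + (-7) = -8 — confirmed correct.
Every step is consistent.

no error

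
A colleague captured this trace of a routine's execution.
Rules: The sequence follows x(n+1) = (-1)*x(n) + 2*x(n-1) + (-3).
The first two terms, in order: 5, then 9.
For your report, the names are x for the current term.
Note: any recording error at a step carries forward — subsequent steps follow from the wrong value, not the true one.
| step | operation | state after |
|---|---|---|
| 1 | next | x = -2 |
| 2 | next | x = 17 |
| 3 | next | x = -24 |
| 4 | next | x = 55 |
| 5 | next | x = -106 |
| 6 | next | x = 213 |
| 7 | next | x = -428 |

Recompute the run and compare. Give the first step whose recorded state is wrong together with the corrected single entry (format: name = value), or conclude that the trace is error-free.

1. x = -1*(9) + (2)*(5) + (-3) = -2 (in agreement)
2. x = -1*(-2) + (2)*(9) + (-3) = 17 (verified)
3. x = -1*(17) + (2)*(-2) + (-3) = -24 (in agreement)
4. x = -1*(-24) + (2)*(17) + (-3) = 55 (agrees with the trace)
5. x = -1*(55) + (2)*(-24) + (-3) = -106 (no discrepancy)
6. x = -1*(-106) + (2)*(55) + (-3) = 213 (confirmed correct)
7. x = -1*(213) + (2)*(-106) + (-3) = -428 (no discrepancy)
All steps check out; nothing to correct.

no error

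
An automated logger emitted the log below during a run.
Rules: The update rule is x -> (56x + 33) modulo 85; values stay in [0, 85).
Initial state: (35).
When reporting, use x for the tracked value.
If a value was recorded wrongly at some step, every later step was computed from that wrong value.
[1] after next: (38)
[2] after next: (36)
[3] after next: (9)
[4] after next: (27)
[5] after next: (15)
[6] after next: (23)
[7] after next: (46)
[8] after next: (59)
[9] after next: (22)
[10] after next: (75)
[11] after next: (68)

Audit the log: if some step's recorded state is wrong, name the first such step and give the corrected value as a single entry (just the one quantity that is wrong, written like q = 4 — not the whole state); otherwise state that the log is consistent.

no error

Recomputing the run from the initial state:
step 1: x = 38
step 2: x = 36
step 3: x = 9
step 4: x = 27
step 5: x = 15
step 6: x = 23
step 7: x = 46
step 8: x = 59
step 9: x = 22
step 10: x = 75
step 11: x = 68
This matches the log at every step.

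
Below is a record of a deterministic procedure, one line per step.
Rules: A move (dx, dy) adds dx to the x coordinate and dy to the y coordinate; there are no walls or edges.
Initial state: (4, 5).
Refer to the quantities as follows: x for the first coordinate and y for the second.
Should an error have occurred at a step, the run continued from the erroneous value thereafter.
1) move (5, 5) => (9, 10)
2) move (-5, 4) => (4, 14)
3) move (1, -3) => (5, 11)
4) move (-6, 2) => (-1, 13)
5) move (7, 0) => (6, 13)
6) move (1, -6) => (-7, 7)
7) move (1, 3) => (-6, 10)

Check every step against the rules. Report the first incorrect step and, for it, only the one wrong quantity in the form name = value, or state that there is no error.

step 6, x = 7

1. x = 4 + (5) = 9, y = 5 + (5) = 10 (verified)
2. x = 9 + (-5) = 4, y = 10 + (4) = 14 (agrees with the record)
3. x = 4 + (1) = 5, y = 14 + (-3) = 11 (no discrepancy)
4. x = 5 + (-6) = -1, y = 11 + (2) = 13 (same as recorded)
5. x = -1 + (7) = 6, y = 13 + (0) = 13 (in agreement)
6. x = 6 + (1) = 7, y = 13 + (-6) = 7 (the recorded entry deviates here)
First deviation found at step 6; the corrected entry is x = 7.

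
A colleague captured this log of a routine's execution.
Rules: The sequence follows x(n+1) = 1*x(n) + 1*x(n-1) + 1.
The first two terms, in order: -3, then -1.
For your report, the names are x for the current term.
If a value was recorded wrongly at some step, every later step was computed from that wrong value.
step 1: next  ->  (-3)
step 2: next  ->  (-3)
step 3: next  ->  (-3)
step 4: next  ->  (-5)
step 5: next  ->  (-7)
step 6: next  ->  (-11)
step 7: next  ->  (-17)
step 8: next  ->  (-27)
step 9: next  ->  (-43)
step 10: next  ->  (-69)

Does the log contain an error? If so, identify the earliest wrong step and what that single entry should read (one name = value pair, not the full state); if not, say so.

step 3, x = -5

Step 1: x = 1*(-1) + (1)*(-3) + (1) = -3 — checks out.
Step 2: x = 1*(-3) + (1)*(-1) + (1) = -3 — no discrepancy.
Step 3: x = 1*(-3) + (1)*(-3) + (1) = -5 — the log disagrees here.
The earliest wrong entry is at step 3: it should read x = -5.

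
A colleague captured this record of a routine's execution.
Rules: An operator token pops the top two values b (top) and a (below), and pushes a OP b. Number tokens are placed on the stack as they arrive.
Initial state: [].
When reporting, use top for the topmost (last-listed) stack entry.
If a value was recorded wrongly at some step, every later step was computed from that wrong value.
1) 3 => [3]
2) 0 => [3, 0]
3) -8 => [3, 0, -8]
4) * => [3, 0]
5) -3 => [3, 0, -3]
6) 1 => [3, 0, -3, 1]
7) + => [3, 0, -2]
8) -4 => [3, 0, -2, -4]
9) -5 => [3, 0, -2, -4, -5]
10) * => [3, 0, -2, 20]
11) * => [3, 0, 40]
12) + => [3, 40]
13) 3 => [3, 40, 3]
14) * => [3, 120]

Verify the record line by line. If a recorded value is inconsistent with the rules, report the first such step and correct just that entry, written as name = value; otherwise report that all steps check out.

step 11, top = -40

Step 1: push 3: top = 3 — exactly as logged.
Step 2: push 0: top = 0 — exactly as logged.
Step 3: push -8: top = -8 — same as recorded.
Step 4: 0 * -8 = 0 — checks out.
Step 5: push -3: top = -3 — no discrepancy.
Step 6: push 1: top = 1 — agrees with the record.
Step 7: -3 + 1 = -2 — same as recorded.
Step 8: push -4: top = -4 — agrees with the record.
Step 9: push -5: top = -5 — in agreement.
Step 10: -4 * -5 = 20 — agrees with the record.
Step 11: -2 * 20 = -40 — the record disagrees here.
That makes step 11 the first incorrect line — top = -40 is what it should show.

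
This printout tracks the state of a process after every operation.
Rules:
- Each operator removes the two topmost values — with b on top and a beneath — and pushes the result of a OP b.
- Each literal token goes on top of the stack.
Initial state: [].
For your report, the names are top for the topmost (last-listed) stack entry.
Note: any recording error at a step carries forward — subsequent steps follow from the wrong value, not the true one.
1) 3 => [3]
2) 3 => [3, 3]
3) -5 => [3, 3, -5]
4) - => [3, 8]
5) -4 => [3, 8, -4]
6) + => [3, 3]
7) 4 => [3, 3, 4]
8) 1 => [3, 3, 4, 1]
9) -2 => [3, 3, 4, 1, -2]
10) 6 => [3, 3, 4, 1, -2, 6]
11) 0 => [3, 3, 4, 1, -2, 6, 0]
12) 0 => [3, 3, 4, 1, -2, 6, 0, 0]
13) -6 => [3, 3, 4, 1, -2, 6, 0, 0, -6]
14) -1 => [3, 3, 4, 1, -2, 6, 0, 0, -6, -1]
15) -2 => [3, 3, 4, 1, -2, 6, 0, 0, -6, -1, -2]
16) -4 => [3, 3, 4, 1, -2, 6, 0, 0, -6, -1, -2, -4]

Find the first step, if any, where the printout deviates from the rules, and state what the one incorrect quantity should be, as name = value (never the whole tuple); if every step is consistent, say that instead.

step 6, top = 4

Recomputing the run from the initial state:
step 1: [3]
step 2: [3, 3]
step 3: [3, 3, -5]
step 4: [3, 8]
step 5: [3, 8, -4]
step 6: [3, 4]
step 7: [3, 4, 4]
step 8: [3, 4, 4, 1]
step 9: [3, 4, 4, 1, -2]
step 10: [3, 4, 4, 1, -2, 6]
step 11: [3, 4, 4, 1, -2, 6, 0]
step 12: [3, 4, 4, 1, -2, 6, 0, 0]
step 13: [3, 4, 4, 1, -2, 6, 0, 0, -6]
step 14: [3, 4, 4, 1, -2, 6, 0, 0, -6, -1]
step 15: [3, 4, 4, 1, -2, 6, 0, 0, -6, -1, -2]
step 16: [3, 4, 4, 1, -2, 6, 0, 0, -6, -1, -2, -4]
The first disagreement with the printout is at step 6, where the value should be top = 4.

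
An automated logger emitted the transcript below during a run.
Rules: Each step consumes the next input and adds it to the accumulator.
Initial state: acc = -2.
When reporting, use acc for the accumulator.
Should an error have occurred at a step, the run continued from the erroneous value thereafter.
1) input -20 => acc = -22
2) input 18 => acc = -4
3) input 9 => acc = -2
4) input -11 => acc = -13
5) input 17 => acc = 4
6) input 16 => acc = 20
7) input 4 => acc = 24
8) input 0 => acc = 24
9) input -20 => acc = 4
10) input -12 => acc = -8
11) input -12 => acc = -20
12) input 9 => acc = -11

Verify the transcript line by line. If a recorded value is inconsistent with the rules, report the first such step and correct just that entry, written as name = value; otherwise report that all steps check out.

Recomputing the run from the initial state:
step 1: acc = -22
step 2: acc = -4
step 3: acc = 5
step 4: acc = -6
step 5: acc = 11
step 6: acc = 27
step 7: acc = 31
step 8: acc = 31
step 9: acc = 11
step 10: acc = -1
step 11: acc = -13
step 12: acc = -4
The first disagreement with the transcript is at step 3, where the value should be acc = 5.

step 3, acc = 5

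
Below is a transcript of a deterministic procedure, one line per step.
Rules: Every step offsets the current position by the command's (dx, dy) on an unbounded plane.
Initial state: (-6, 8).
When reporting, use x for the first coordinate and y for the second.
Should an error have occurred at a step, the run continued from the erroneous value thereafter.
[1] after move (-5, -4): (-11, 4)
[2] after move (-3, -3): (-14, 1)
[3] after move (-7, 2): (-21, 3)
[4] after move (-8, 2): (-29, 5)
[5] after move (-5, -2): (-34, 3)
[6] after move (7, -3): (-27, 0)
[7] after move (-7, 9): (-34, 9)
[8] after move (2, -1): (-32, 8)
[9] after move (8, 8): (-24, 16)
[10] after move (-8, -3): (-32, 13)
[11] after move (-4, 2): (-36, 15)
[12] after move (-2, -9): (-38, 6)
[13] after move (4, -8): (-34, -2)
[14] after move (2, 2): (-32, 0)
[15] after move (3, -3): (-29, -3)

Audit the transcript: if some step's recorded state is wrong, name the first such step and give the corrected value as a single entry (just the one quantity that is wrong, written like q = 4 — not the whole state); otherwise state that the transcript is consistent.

Recomputing the run from the initial state:
step 1: x = -11, y = 4
step 2: x = -14, y = 1
step 3: x = -21, y = 3
step 4: x = -29, y = 5
step 5: x = -34, y = 3
step 6: x = -27, y = 0
step 7: x = -34, y = 9
step 8: x = -32, y = 8
step 9: x = -24, y = 16
step 10: x = -32, y = 13
step 11: x = -36, y = 15
step 12: x = -38, y = 6
step 13: x = -34, y = -2
step 14: x = -32, y = 0
step 15: x = -29, y = -3
This matches the transcript at every step.

no error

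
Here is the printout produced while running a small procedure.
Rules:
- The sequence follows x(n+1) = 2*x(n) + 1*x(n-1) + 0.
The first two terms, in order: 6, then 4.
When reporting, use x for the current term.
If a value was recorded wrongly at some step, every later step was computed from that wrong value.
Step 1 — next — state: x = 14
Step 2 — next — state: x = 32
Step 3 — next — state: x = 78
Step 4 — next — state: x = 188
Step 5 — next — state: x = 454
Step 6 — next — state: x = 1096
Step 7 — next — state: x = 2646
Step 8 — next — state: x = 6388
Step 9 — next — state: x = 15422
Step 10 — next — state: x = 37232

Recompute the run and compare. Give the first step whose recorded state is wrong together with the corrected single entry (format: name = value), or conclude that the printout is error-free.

Step 1: x = 2*(4) + (1)*(6) + (0) = 14 — confirmed correct.
Step 2: x = 2*(14) + (1)*(4) + (0) = 32 — exactly as logged.
Step 3: x = 2*(32) + (1)*(14) + (0) = 78 — in agreement.
Step 4: x = 2*(78) + (1)*(32) + (0) = 188 — in agreement.
Step 5: x = 2*(188) + (1)*(78) + (0) = 454 — agrees with the printout.
Step 6: x = 2*(454) + (1)*(188) + (0) = 1096 — verified.
Step 7: x = 2*(1096) + (1)*(454) + (0) = 2646 — no discrepancy.
Step 8: x = 2*(2646) + (1)*(1096) + (0) = 6388 — agrees with the printout.
Step 9: x = 2*(6388) + (1)*(2646) + (0) = 15422 — exactly as logged.
Step 10: x = 2*(15422) + (1)*(6388) + (0) = 37232 — confirmed correct.
Each recorded entry agrees with the recomputation.

no error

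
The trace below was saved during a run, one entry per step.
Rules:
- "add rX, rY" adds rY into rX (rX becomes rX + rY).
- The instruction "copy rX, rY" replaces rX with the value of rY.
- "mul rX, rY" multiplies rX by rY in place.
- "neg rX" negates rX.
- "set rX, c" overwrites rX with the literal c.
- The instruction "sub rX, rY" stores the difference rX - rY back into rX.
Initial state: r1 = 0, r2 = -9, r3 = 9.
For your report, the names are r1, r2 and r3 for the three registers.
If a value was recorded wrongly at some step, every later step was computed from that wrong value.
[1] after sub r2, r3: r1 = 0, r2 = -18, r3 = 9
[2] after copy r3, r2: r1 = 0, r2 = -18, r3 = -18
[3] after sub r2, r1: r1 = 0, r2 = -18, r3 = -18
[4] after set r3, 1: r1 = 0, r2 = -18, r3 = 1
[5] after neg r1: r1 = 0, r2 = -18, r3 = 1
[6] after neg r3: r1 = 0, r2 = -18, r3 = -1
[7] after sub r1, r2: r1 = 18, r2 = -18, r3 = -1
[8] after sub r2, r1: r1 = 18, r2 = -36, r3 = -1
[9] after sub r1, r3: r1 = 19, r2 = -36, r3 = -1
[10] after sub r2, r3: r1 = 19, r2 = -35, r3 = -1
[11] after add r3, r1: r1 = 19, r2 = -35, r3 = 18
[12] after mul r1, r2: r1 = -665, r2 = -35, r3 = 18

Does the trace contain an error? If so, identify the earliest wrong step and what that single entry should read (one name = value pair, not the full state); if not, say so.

Recomputing the run from the initial state:
step 1: r1 = 0, r2 = -18, r3 = 9
step 2: r1 = 0, r2 = -18, r3 = -18
step 3: r1 = 0, r2 = -18, r3 = -18
step 4: r1 = 0, r2 = -18, r3 = 1
step 5: r1 = 0, r2 = -18, r3 = 1
step 6: r1 = 0, r2 = -18, r3 = -1
step 7: r1 = 18, r2 = -18, r3 = -1
step 8: r1 = 18, r2 = -36, r3 = -1
step 9: r1 = 19, r2 = -36, r3 = -1
step 10: r1 = 19, r2 = -35, r3 = -1
step 11: r1 = 19, r2 = -35, r3 = 18
step 12: r1 = -665, r2 = -35, r3 = 18
This matches the trace at every step.

no error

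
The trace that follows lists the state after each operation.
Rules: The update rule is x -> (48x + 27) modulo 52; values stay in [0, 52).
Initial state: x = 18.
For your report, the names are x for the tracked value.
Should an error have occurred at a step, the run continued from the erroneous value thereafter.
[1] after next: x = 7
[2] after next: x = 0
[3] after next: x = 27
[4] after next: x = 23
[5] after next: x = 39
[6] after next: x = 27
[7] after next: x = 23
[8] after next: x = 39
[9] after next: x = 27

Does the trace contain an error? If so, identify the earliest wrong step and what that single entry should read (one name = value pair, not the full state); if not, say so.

step 2, x = 51

Step 1: x = (48*18 + 27) mod 52 = 7 — matches.
Step 2: x = (48*7 + 27) mod 52 = 51 — the recorded entry deviates here.
First deviation found at step 2; the corrected entry is x = 51.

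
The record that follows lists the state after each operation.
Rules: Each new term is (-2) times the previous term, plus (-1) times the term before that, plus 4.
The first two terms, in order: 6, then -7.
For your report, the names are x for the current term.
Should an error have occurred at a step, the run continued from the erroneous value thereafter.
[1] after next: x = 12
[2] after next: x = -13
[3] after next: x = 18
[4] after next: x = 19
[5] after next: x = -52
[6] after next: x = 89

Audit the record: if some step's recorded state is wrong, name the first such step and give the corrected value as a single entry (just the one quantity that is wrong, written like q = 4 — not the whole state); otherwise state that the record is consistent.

1. x = -2*(-7) + (-1)*(6) + (4) = 12 (no discrepancy)
2. x = -2*(12) + (-1)*(-7) + (4) = -13 (verified)
3. x = -2*(-13) + (-1)*(12) + (4) = 18 (confirmed correct)
4. x = -2*(18) + (-1)*(-13) + (4) = -19 (this is not what the record shows)
First incorrect step: 4; the correct value is x = -19.

step 4, x = -19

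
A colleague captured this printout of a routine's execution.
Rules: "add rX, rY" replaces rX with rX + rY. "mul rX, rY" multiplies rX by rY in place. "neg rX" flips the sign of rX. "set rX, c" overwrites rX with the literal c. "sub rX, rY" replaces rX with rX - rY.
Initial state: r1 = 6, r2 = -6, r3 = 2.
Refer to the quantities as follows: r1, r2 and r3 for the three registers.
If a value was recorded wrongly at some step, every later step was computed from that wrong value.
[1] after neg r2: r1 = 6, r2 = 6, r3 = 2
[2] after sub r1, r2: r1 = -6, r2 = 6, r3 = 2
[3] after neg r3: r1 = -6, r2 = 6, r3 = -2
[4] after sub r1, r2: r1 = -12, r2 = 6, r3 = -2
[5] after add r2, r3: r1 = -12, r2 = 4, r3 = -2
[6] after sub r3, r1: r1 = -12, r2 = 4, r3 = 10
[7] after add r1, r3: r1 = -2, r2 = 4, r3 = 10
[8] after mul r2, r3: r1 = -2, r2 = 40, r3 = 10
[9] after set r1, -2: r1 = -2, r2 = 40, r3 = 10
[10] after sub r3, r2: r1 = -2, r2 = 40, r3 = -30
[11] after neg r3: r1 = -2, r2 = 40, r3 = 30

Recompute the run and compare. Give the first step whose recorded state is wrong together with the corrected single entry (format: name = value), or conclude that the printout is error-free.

step 2, r1 = 0

step 1: r2 = -(-6) = 6 -> verified
step 2: r1 = 6 - 6 = 0 -> not what was recorded
First deviation found at step 2; the corrected entry is r1 = 0.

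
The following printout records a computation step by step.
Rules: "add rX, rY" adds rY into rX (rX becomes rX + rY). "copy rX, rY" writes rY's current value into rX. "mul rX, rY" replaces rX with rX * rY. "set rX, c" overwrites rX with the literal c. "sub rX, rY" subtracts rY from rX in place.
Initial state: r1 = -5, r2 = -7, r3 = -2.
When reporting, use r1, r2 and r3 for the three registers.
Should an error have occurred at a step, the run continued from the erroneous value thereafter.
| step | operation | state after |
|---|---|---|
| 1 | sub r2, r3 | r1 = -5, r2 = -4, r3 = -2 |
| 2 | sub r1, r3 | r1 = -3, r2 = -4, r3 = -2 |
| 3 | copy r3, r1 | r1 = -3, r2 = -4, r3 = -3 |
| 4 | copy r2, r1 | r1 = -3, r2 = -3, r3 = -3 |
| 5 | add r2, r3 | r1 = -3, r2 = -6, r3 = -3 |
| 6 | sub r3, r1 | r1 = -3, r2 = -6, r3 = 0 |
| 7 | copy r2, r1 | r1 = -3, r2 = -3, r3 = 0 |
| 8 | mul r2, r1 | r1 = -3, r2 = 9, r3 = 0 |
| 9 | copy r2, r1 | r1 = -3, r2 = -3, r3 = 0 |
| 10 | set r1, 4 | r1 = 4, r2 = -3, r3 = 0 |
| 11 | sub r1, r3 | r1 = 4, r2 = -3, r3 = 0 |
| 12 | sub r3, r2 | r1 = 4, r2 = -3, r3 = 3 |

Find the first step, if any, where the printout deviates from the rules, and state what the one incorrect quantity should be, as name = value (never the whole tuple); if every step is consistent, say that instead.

Recomputing the run from the initial state:
step 1: r1 = -5, r2 = -5, r3 = -2
step 2: r1 = -3, r2 = -5, r3 = -2
step 3: r1 = -3, r2 = -5, r3 = -3
step 4: r1 = -3, r2 = -3, r3 = -3
step 5: r1 = -3, r2 = -6, r3 = -3
step 6: r1 = -3, r2 = -6, r3 = 0
step 7: r1 = -3, r2 = -3, r3 = 0
step 8: r1 = -3, r2 = 9, r3 = 0
step 9: r1 = -3, r2 = -3, r3 = 0
step 10: r1 = 4, r2 = -3, r3 = 0
step 11: r1 = 4, r2 = -3, r3 = 0
step 12: r1 = 4, r2 = -3, r3 = 3
The first disagreement with the printout is at step 1, where the value should be r2 = -5.

step 1, r2 = -5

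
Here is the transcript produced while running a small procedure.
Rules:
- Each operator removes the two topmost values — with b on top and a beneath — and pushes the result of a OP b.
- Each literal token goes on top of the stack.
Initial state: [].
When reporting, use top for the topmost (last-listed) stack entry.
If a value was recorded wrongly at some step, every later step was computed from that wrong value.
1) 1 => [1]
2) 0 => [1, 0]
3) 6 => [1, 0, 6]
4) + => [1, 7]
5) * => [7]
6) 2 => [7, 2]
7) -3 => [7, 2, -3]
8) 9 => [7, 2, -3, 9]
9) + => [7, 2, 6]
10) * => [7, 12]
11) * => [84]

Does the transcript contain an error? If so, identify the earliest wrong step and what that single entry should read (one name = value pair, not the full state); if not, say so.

1. push 1: top = 1 (no discrepancy)
2. push 0: top = 0 (matches)
3. push 6: top = 6 (matches)
4. 0 + 6 = 6 (the recorded entry deviates here)
So the first discrepancy is step 4, where the right value is top = 6.

step 4, top = 6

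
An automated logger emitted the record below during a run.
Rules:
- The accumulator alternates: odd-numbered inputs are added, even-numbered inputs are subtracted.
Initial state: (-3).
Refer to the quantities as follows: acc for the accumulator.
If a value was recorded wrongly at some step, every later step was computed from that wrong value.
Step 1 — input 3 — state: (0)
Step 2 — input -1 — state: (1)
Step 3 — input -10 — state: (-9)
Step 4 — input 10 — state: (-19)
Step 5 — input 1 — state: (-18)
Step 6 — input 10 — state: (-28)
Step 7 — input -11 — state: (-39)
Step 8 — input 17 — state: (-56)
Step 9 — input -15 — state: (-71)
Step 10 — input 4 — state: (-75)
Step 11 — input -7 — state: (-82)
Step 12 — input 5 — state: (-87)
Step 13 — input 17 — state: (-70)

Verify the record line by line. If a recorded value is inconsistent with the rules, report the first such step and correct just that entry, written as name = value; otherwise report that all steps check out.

no error

Step 1: acc = -3 + 3 = 0 — no discrepancy.
Step 2: acc = 0 - -1 = 1 — matches.
Step 3: acc = 1 + -10 = -9 — consistent with the record.
Step 4: acc = -9 - 10 = -19 — exactly as logged.
Step 5: acc = -19 + 1 = -18 — consistent with the record.
Step 6: acc = -18 - 10 = -28 — checks out.
Step 7: acc = -28 + -11 = -39 — same as recorded.
Step 8: acc = -39 - 17 = -56 — matches.
Step 9: acc = -56 + -15 = -71 — confirmed correct.
Step 10: acc = -71 - 4 = -75 — matches.
Step 11: acc = -75 + -7 = -82 — exactly as logged.
Step 12: acc = -82 - 5 = -87 — verified.
Step 13: acc = -87 + 17 = -70 — no discrepancy.
All steps check out; nothing to correct.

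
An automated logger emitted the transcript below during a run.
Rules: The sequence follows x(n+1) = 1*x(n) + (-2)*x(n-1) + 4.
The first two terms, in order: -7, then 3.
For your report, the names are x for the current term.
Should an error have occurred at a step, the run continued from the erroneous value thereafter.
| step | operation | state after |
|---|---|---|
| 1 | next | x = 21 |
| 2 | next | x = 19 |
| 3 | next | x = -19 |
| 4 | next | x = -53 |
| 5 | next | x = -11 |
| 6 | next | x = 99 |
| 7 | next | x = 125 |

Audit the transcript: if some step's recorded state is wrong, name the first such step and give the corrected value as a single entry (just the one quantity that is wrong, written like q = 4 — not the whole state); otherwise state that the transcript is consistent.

1. x = 1*(3) + (-2)*(-7) + (4) = 21 (same as recorded)
2. x = 1*(21) + (-2)*(3) + (4) = 19 (same as recorded)
3. x = 1*(19) + (-2)*(21) + (4) = -19 (in agreement)
4. x = 1*(-19) + (-2)*(19) + (4) = -53 (in agreement)
5. x = 1*(-53) + (-2)*(-19) + (4) = -11 (confirmed correct)
6. x = 1*(-11) + (-2)*(-53) + (4) = 99 (confirmed correct)
7. x = 1*(99) + (-2)*(-11) + (4) = 125 (agrees with the transcript)
No step deviates from the rules.

no error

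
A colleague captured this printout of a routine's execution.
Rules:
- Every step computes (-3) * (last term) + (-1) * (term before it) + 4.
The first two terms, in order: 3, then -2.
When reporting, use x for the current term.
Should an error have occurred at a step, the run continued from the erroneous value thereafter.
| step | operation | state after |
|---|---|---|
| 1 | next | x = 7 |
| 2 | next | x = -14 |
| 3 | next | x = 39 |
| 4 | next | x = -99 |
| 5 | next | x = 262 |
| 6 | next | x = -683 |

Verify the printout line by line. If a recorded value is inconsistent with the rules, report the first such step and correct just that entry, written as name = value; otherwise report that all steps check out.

Recomputing the run from the initial state:
step 1: x = 7
step 2: x = -15
step 3: x = 42
step 4: x = -107
step 5: x = 283
step 6: x = -738
The first disagreement with the printout is at step 2, where the value should be x = -15.

step 2, x = -15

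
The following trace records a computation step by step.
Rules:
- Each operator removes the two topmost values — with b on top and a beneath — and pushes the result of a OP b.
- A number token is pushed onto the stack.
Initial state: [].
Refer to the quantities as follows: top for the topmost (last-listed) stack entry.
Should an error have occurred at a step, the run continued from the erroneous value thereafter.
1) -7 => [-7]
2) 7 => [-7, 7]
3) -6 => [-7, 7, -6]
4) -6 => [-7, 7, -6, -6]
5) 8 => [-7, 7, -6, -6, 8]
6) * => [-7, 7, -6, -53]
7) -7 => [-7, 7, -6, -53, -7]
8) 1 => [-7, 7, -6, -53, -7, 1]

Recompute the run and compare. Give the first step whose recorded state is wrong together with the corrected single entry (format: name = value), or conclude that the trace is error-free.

step 1: push -7: top = -7 -> in agreement
step 2: push 7: top = 7 -> agrees with the trace
step 3: push -6: top = -6 -> agrees with the trace
step 4: push -6: top = -6 -> confirmed correct
step 5: push 8: top = 8 -> no discrepancy
step 6: -6 * 8 = -48 -> the entry is off here
So the first discrepancy is step 6, where the right value is top = -48.

step 6, top = -48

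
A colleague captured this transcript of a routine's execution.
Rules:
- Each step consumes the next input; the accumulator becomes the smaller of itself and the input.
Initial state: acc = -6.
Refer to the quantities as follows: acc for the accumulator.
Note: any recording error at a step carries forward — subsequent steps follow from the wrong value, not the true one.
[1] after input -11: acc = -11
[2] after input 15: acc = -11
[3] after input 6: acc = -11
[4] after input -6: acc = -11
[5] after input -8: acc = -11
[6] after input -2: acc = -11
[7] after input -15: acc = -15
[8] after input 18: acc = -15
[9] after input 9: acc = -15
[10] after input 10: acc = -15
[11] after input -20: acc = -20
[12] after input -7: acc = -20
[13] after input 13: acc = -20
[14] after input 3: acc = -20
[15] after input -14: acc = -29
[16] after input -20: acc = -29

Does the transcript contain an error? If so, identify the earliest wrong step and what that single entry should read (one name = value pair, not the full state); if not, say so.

step 1: acc = min(-6, -11) = -11 -> consistent with the transcript
step 2: acc = min(-11, 15) = -11 -> matches
step 3: acc = min(-11, 6) = -11 -> verified
step 4: acc = min(-11, -6) = -11 -> confirmed correct
step 5: acc = min(-11, -8) = -11 -> matches
step 6: acc = min(-11, -2) = -11 -> no discrepancy
step 7: acc = min(-11, -15) = -15 -> no discrepancy
step 8: acc = min(-15, 18) = -15 -> verified
step 9: acc = min(-15, 9) = -15 -> no discrepancy
step 10: acc = min(-15, 10) = -15 -> in agreement
step 11: acc = min(-15, -20) = -20 -> in agreement
step 12: acc = min(-20, -7) = -20 -> consistent with the transcript
step 13: acc = min(-20, 13) = -20 -> same as recorded
step 14: acc = min(-20, 3) = -20 -> in agreement
step 15: acc = min(-20, -14) = -20 -> the recorded entry deviates here
The earliest wrong entry is at step 15: it should read acc = -20.

step 15, acc = -20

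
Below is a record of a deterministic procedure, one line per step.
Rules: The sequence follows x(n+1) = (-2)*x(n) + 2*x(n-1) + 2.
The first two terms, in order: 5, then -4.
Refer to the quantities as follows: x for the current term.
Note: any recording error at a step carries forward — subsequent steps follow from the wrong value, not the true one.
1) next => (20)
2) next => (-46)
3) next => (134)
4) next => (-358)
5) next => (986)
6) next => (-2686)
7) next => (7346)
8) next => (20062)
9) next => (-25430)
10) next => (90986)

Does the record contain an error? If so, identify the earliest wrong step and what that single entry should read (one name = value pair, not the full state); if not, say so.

Recomputing the run from the initial state:
step 1: x = 20
step 2: x = -46
step 3: x = 134
step 4: x = -358
step 5: x = 986
step 6: x = -2686
step 7: x = 7346
step 8: x = -20062
step 9: x = 54818
step 10: x = -149758
The first disagreement with the record is at step 8, where the value should be x = -20062.

step 8, x = -20062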